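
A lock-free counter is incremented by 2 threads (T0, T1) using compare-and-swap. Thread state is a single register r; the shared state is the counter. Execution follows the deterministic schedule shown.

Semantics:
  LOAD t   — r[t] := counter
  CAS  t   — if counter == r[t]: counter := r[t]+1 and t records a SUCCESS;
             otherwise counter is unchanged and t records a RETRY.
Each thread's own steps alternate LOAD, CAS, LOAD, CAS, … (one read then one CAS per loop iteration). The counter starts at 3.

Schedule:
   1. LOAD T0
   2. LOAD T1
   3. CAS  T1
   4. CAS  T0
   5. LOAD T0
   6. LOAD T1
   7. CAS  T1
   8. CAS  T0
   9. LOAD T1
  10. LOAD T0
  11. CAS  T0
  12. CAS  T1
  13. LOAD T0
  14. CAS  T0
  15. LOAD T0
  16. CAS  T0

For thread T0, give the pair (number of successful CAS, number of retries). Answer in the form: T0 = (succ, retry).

T0 = (3, 2)

T0 LOAD — after: cnt=3, r=3 — load
T1 LOAD — after: cnt=3, r=3 — load
T1 CAS — after: cnt=4, r=3 — ok
T0 CAS — after: cnt=4, r=3 — retry
T0 LOAD — after: cnt=4, r=4 — load
T1 LOAD — after: cnt=4, r=4 — load
T1 CAS — after: cnt=5, r=4 — ok
T0 CAS — after: cnt=5, r=4 — retry
T1 LOAD — after: cnt=5, r=5 — load
T0 LOAD — after: cnt=5, r=5 — load
T0 CAS — after: cnt=6, r=5 — ok
T1 CAS — after: cnt=6, r=5 — retry
T0 LOAD — after: cnt=6, r=6 — load
T0 CAS — after: cnt=7, r=6 — ok
T0 LOAD — after: cnt=7, r=7 — load
T0 CAS — after: cnt=8, r=7 — ok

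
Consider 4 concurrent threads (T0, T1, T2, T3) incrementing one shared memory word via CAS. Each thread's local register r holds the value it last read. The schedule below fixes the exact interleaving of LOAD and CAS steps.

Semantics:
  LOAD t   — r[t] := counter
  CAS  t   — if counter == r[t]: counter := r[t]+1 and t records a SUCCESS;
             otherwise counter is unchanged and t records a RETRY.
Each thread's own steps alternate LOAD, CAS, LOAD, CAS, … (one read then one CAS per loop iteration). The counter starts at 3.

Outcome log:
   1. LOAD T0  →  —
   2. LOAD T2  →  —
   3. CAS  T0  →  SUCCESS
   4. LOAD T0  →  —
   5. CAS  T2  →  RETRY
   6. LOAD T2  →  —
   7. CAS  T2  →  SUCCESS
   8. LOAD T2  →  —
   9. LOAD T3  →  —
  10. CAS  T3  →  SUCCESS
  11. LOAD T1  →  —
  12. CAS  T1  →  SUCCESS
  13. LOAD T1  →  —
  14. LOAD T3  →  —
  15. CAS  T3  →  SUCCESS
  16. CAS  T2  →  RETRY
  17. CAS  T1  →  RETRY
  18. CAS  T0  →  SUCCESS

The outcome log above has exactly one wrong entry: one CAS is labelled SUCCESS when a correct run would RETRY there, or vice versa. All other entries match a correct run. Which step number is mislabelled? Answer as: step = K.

Re-executing:
   1) LOAD T0:  M=3  r_T0=3
   2) LOAD T2:  M=3  r_T2=3
   3) CAS  T0:  M=4  r_T0=3 ✓
   4) LOAD T0:  M=4  r_T0=4
   5) CAS  T2:  M=4  r_T2=3 ✗
   6) LOAD T2:  M=4  r_T2=4
   7) CAS  T2:  M=5  r_T2=4 ✓
   8) LOAD T2:  M=5  r_T2=5
   9) LOAD T3:  M=5  r_T3=5
  10) CAS  T3:  M=6  r_T3=5 ✓
  11) LOAD T1:  M=6  r_T1=6
  12) CAS  T1:  M=7  r_T1=6 ✓
  13) LOAD T1:  M=7  r_T1=7
  14) LOAD T3:  M=7  r_T3=7
  15) CAS  T3:  M=8  r_T3=7 ✓
  16) CAS  T2:  M=8  r_T2=5 ✗
  17) CAS  T1:  M=8  r_T1=7 ✗
  18) CAS  T0:  M=8  r_T0=4 ✗
Log disagrees first at step 18.

step = 18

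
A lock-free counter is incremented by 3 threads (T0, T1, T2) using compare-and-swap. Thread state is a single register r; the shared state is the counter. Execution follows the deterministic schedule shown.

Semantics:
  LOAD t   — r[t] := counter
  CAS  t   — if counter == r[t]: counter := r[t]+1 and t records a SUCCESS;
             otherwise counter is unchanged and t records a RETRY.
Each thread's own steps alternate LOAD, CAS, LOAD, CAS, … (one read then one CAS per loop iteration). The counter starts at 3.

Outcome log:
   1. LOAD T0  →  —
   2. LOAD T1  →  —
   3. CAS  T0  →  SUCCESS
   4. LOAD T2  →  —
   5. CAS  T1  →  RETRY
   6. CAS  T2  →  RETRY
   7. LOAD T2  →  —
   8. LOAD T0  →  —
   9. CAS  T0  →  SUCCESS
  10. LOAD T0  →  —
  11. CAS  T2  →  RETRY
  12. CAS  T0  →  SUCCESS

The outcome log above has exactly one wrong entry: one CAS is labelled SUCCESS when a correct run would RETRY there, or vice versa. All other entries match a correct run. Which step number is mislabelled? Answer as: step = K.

step = 6

Correct run:
#1 T0 reads 3
#2 T1 reads 3
#3 T0 CAS(3→4) writes; counter now 4
#4 T2 reads 4
#5 T1 CAS(3→4) fails; counter now 4
#6 T2 CAS(4→5) writes; counter now 5
#7 T2 reads 5
#8 T0 reads 5
#9 T0 CAS(5→6) writes; counter now 6
#10 T0 reads 6
#11 T2 CAS(5→6) fails; counter now 6
#12 T0 CAS(6→7) writes; counter now 7
Log disagrees first at step 6.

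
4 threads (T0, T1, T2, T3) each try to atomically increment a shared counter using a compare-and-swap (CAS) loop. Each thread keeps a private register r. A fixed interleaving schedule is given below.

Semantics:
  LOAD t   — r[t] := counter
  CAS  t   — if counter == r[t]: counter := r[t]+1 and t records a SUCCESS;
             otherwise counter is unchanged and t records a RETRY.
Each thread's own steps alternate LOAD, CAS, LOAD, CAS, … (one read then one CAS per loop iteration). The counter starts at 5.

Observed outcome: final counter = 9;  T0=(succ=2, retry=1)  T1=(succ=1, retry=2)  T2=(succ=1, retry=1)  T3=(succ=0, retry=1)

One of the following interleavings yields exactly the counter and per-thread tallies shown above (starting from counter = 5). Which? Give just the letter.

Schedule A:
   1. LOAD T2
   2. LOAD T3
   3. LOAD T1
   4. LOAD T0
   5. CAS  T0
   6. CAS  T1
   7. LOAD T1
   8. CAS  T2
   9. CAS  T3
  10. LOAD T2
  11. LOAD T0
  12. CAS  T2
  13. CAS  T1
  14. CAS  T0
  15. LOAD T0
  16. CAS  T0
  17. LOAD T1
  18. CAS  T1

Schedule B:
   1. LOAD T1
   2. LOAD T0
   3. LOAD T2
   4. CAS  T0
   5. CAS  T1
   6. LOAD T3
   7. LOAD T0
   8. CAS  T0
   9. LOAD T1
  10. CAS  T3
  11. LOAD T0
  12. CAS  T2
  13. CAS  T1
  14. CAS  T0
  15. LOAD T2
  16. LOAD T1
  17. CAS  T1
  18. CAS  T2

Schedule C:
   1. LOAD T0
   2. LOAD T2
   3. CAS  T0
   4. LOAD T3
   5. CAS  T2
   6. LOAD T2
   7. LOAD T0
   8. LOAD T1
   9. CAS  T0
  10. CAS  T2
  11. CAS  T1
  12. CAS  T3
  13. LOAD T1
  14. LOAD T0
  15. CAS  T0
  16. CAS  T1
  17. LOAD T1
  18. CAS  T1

Tracing schedule A:
#1 T2 reads 5
#2 T3 reads 5
#3 T1 reads 5
#4 T0 reads 5
#5 T0 CAS(5→6) writes; counter now 6
#6 T1 CAS(5→6) fails; counter now 6
#7 T1 reads 6
#8 T2 CAS(5→6) fails; counter now 6
#9 T3 CAS(5→6) fails; counter now 6
#10 T2 reads 6
#11 T0 reads 6
#12 T2 CAS(6→7) writes; counter now 7
#13 T1 CAS(6→7) fails; counter now 7
#14 T0 CAS(6→7) fails; counter now 7
#15 T0 reads 7
#16 T0 CAS(7→8) writes; counter now 8
#17 T1 reads 8
#18 T1 CAS(8→9) writes; counter now 9

A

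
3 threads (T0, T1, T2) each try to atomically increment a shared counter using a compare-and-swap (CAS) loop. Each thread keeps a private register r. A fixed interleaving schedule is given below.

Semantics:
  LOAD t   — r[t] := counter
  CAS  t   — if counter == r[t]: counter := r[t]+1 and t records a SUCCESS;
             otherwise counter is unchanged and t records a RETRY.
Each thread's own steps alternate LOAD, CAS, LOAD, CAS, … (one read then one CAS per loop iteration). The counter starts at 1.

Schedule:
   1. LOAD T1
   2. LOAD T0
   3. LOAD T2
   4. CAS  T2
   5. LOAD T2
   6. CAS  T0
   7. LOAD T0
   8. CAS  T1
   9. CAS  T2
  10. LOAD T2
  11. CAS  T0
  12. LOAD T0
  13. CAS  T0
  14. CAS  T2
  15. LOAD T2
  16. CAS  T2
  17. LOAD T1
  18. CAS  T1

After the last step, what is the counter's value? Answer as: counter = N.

[1] T1.load  rd  (counter 1, T1.r 1)
[2] T0.load  rd  (counter 1, T0.r 1)
[3] T2.load  rd  (counter 1, T2.r 1)
[4] T2.cas  hit  (counter 2, T2.r 1)
[5] T2.load  rd  (counter 2, T2.r 2)
[6] T0.cas  miss  (counter 2, T0.r 1)
[7] T0.load  rd  (counter 2, T0.r 2)
[8] T1.cas  miss  (counter 2, T1.r 1)
[9] T2.cas  hit  (counter 3, T2.r 2)
[10] T2.load  rd  (counter 3, T2.r 3)
[11] T0.cas  miss  (counter 3, T0.r 2)
[12] T0.load  rd  (counter 3, T0.r 3)
[13] T0.cas  hit  (counter 4, T0.r 3)
[14] T2.cas  miss  (counter 4, T2.r 3)
[15] T2.load  rd  (counter 4, T2.r 4)
[16] T2.cas  hit  (counter 5, T2.r 4)
[17] T1.load  rd  (counter 5, T1.r 5)
[18] T1.cas  hit  (counter 6, T1.r 5)

counter = 6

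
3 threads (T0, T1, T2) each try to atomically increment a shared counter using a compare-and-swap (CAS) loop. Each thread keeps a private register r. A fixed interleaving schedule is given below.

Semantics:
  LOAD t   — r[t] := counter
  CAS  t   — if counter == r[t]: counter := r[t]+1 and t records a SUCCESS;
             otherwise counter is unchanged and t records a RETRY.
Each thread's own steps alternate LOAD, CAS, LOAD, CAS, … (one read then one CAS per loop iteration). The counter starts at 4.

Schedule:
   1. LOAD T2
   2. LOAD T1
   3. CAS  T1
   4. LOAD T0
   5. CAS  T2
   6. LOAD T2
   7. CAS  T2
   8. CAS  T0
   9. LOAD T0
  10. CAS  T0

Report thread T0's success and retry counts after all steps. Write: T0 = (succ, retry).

step 1: T2 LOAD ⇒ load; ctr=4 reg=4
step 2: T1 LOAD ⇒ load; ctr=4 reg=4
step 3: T1 CAS ⇒ ok; ctr=5 reg=4
step 4: T0 LOAD ⇒ load; ctr=5 reg=5
step 5: T2 CAS ⇒ retry; ctr=5 reg=4
step 6: T2 LOAD ⇒ load; ctr=5 reg=5
step 7: T2 CAS ⇒ ok; ctr=6 reg=5
step 8: T0 CAS ⇒ retry; ctr=6 reg=5
step 9: T0 LOAD ⇒ load; ctr=6 reg=6
step 10: T0 CAS ⇒ ok; ctr=7 reg=6

T0 = (1, 1)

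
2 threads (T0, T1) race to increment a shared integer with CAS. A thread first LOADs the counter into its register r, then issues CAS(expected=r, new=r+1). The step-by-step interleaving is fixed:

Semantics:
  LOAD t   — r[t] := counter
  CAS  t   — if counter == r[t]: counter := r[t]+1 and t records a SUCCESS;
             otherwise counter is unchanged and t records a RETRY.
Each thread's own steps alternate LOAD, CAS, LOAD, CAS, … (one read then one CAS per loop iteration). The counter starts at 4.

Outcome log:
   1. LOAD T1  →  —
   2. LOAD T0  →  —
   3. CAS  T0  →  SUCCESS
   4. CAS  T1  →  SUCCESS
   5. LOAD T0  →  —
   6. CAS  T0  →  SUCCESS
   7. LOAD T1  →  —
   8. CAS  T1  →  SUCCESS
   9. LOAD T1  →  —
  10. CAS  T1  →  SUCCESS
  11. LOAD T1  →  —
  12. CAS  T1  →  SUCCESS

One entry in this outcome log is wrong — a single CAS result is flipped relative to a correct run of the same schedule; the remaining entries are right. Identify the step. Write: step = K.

step = 4

Correct run:
[1] T1.load  rd  (counter 4, T1.r 4)
[2] T0.load  rd  (counter 4, T0.r 4)
[3] T0.cas  hit  (counter 5, T0.r 4)
[4] T1.cas  miss  (counter 5, T1.r 4)
[5] T0.load  rd  (counter 5, T0.r 5)
[6] T0.cas  hit  (counter 6, T0.r 5)
[7] T1.load  rd  (counter 6, T1.r 6)
[8] T1.cas  hit  (counter 7, T1.r 6)
[9] T1.load  rd  (counter 7, T1.r 7)
[10] T1.cas  hit  (counter 8, T1.r 7)
[11] T1.load  rd  (counter 8, T1.r 8)
[12] T1.cas  hit  (counter 9, T1.r 8)
Log disagrees first at step 4.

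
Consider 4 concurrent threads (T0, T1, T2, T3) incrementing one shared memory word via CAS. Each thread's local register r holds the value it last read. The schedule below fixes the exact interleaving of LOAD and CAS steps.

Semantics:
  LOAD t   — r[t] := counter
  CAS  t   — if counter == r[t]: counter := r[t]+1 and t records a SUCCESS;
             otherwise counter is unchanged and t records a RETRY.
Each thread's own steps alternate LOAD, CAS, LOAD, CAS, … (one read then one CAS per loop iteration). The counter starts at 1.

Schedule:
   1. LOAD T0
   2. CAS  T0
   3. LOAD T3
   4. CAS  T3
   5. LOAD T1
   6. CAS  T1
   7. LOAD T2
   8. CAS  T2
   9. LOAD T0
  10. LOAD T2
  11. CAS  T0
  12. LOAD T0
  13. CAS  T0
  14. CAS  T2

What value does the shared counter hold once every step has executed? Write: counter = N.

counter = 7

1. LOAD T0 → mem=1 r[T0]=1 [LOAD]
2. CAS T0 → mem=2 r[T0]=1 [OK]
3. LOAD T3 → mem=2 r[T3]=2 [LOAD]
4. CAS T3 → mem=3 r[T3]=2 [OK]
5. LOAD T1 → mem=3 r[T1]=3 [LOAD]
6. CAS T1 → mem=4 r[T1]=3 [OK]
7. LOAD T2 → mem=4 r[T2]=4 [LOAD]
8. CAS T2 → mem=5 r[T2]=4 [OK]
9. LOAD T0 → mem=5 r[T0]=5 [LOAD]
10. LOAD T2 → mem=5 r[T2]=5 [LOAD]
11. CAS T0 → mem=6 r[T0]=5 [OK]
12. LOAD T0 → mem=6 r[T0]=6 [LOAD]
13. CAS T0 → mem=7 r[T0]=6 [OK]
14. CAS T2 → mem=7 r[T2]=5 [RETRY]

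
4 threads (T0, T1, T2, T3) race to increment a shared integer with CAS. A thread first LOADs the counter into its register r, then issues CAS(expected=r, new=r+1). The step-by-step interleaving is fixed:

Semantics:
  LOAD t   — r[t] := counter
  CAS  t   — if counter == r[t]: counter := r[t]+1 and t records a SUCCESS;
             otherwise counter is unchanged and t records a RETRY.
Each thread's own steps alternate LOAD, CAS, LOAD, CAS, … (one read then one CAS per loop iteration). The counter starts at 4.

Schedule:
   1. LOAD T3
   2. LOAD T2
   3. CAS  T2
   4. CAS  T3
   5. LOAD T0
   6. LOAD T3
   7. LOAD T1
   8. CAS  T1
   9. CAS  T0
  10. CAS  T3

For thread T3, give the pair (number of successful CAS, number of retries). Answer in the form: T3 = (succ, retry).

T3 LOAD — after: cnt=4, r=4 — load
T2 LOAD — after: cnt=4, r=4 — load
T2 CAS — after: cnt=5, r=4 — ok
T3 CAS — after: cnt=5, r=4 — retry
T0 LOAD — after: cnt=5, r=5 — load
T3 LOAD — after: cnt=5, r=5 — load
T1 LOAD — after: cnt=5, r=5 — load
T1 CAS — after: cnt=6, r=5 — ok
T0 CAS — after: cnt=6, r=5 — retry
T3 CAS — after: cnt=6, r=5 — retry

T3 = (0, 2)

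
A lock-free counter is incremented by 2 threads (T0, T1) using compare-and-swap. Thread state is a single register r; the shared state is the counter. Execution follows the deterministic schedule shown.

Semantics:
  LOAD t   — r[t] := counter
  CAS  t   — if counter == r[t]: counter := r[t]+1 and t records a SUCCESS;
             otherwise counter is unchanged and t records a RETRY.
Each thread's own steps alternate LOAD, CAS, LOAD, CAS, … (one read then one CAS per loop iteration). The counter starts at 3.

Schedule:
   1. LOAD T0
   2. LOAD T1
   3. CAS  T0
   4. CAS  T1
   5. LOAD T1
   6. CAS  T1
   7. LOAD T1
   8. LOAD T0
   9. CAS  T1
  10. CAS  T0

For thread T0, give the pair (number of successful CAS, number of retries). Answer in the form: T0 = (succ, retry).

T0 = (1, 1)

1. LOAD T0 → mem=3 r[T0]=3 [LOAD]
2. LOAD T1 → mem=3 r[T1]=3 [LOAD]
3. CAS T0 → mem=4 r[T0]=3 [OK]
4. CAS T1 → mem=4 r[T1]=3 [RETRY]
5. LOAD T1 → mem=4 r[T1]=4 [LOAD]
6. CAS T1 → mem=5 r[T1]=4 [OK]
7. LOAD T1 → mem=5 r[T1]=5 [LOAD]
8. LOAD T0 → mem=5 r[T0]=5 [LOAD]
9. CAS T1 → mem=6 r[T1]=5 [OK]
10. CAS T0 → mem=6 r[T0]=5 [RETRY]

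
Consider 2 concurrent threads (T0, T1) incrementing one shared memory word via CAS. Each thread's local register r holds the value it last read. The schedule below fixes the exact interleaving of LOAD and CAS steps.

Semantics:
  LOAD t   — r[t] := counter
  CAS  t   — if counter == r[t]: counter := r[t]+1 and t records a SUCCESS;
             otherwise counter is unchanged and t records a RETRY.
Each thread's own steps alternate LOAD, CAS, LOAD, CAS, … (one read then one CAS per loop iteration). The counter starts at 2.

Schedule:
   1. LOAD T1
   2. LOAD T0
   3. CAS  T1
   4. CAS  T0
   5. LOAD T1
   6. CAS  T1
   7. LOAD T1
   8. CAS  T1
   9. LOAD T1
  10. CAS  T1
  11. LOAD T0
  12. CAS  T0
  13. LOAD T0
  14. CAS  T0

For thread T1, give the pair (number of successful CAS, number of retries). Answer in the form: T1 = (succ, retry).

[1] T1.load  rd  (counter 2, T1.r 2)
[2] T0.load  rd  (counter 2, T0.r 2)
[3] T1.cas  hit  (counter 3, T1.r 2)
[4] T0.cas  miss  (counter 3, T0.r 2)
[5] T1.load  rd  (counter 3, T1.r 3)
[6] T1.cas  hit  (counter 4, T1.r 3)
[7] T1.load  rd  (counter 4, T1.r 4)
[8] T1.cas  hit  (counter 5, T1.r 4)
[9] T1.load  rd  (counter 5, T1.r 5)
[10] T1.cas  hit  (counter 6, T1.r 5)
[11] T0.load  rd  (counter 6, T0.r 6)
[12] T0.cas  hit  (counter 7, T0.r 6)
[13] T0.load  rd  (counter 7, T0.r 7)
[14] T0.cas  hit  (counter 8, T0.r 7)

T1 = (4, 0)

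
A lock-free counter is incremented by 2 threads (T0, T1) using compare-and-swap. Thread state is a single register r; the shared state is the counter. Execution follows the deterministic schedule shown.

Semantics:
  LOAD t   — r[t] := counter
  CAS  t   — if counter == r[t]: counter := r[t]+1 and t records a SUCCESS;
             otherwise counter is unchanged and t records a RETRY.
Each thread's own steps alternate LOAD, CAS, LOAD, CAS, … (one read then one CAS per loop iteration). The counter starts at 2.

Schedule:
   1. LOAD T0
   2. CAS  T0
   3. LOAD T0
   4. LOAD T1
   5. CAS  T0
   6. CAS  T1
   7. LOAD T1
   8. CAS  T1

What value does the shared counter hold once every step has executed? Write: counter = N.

counter = 5

step 1: T0 LOAD ⇒ load; ctr=2 reg=2
step 2: T0 CAS ⇒ ok; ctr=3 reg=2
step 3: T0 LOAD ⇒ load; ctr=3 reg=3
step 4: T1 LOAD ⇒ load; ctr=3 reg=3
step 5: T0 CAS ⇒ ok; ctr=4 reg=3
step 6: T1 CAS ⇒ retry; ctr=4 reg=3
step 7: T1 LOAD ⇒ load; ctr=4 reg=4
step 8: T1 CAS ⇒ ok; ctr=5 reg=4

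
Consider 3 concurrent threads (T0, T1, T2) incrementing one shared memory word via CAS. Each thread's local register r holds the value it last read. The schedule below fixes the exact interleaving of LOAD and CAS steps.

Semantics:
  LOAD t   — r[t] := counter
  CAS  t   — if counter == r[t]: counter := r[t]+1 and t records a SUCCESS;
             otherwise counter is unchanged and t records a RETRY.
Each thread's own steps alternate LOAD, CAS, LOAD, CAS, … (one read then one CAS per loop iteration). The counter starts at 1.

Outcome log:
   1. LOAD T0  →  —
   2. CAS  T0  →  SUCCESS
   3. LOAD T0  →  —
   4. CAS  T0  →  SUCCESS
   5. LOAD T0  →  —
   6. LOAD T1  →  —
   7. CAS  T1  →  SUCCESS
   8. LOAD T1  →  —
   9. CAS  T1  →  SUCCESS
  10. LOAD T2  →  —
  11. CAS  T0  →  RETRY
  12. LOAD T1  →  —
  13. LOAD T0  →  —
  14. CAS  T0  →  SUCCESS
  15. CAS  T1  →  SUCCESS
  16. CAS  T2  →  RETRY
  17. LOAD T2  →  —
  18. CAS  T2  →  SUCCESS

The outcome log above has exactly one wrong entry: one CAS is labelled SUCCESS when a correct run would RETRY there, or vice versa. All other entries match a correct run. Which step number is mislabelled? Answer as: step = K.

step = 15

Re-executing:
   1) LOAD T0:  M=1  r_T0=1
   2) CAS  T0:  M=2  r_T0=1 ✓
   3) LOAD T0:  M=2  r_T0=2
   4) CAS  T0:  M=3  r_T0=2 ✓
   5) LOAD T0:  M=3  r_T0=3
   6) LOAD T1:  M=3  r_T1=3
   7) CAS  T1:  M=4  r_T1=3 ✓
   8) LOAD T1:  M=4  r_T1=4
   9) CAS  T1:  M=5  r_T1=4 ✓
  10) LOAD T2:  M=5  r_T2=5
  11) CAS  T0:  M=5  r_T0=3 ✗
  12) LOAD T1:  M=5  r_T1=5
  13) LOAD T0:  M=5  r_T0=5
  14) CAS  T0:  M=6  r_T0=5 ✓
  15) CAS  T1:  M=6  r_T1=5 ✗
  16) CAS  T2:  M=6  r_T2=5 ✗
  17) LOAD T2:  M=6  r_T2=6
  18) CAS  T2:  M=7  r_T2=6 ✓
Mismatch at 15.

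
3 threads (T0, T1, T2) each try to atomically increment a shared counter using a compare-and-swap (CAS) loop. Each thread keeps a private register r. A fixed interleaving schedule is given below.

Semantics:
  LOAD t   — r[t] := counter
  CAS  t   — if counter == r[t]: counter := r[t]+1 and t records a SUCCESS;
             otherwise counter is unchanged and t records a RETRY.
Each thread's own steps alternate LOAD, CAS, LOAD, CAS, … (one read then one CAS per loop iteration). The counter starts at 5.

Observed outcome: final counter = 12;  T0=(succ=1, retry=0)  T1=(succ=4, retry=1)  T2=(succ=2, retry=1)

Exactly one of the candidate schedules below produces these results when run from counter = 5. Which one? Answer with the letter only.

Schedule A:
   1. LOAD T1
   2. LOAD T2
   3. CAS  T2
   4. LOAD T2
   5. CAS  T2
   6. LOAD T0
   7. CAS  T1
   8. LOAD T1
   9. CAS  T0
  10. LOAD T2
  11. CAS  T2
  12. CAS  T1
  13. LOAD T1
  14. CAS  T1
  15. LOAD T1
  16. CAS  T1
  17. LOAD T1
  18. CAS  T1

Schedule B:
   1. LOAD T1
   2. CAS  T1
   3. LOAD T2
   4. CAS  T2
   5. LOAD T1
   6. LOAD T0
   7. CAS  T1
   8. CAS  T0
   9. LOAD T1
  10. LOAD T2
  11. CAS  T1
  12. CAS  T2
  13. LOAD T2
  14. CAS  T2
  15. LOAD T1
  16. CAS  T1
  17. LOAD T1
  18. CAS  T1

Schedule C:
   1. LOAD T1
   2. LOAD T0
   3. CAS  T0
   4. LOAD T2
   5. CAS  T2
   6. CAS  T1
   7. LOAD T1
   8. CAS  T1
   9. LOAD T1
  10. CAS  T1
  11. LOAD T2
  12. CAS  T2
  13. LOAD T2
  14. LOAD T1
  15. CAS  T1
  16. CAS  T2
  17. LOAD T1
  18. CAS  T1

Simulating candidate C:
   1) LOAD T1:  M=5  r_T1=5
   2) LOAD T0:  M=5  r_T0=5
   3) CAS  T0:  M=6  r_T0=5 ✓
   4) LOAD T2:  M=6  r_T2=6
   5) CAS  T2:  M=7  r_T2=6 ✓
   6) CAS  T1:  M=7  r_T1=5 ✗
   7) LOAD T1:  M=7  r_T1=7
   8) CAS  T1:  M=8  r_T1=7 ✓
   9) LOAD T1:  M=8  r_T1=8
  10) CAS  T1:  M=9  r_T1=8 ✓
  11) LOAD T2:  M=9  r_T2=9
  12) CAS  T2:  M=10  r_T2=9 ✓
  13) LOAD T2:  M=10  r_T2=10
  14) LOAD T1:  M=10  r_T1=10
  15) CAS  T1:  M=11  r_T1=10 ✓
  16) CAS  T2:  M=11  r_T2=10 ✗
  17) LOAD T1:  M=11  r_T1=11
  18) CAS  T1:  M=12  r_T1=11 ✓

C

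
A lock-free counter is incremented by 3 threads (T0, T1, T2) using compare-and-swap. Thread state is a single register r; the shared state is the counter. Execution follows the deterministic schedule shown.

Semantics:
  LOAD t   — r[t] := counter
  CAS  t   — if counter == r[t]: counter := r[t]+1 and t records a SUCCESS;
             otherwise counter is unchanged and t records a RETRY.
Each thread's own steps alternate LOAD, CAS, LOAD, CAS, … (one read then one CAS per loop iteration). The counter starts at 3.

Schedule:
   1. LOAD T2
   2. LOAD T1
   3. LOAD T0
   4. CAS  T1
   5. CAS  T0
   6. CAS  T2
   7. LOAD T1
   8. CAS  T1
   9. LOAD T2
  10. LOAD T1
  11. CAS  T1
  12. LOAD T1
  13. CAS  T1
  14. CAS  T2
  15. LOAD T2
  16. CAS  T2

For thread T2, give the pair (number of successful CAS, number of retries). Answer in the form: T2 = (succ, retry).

T2 = (1, 2)

T2 LOAD — after: cnt=3, r=3 — load
T1 LOAD — after: cnt=3, r=3 — load
T0 LOAD — after: cnt=3, r=3 — load
T1 CAS — after: cnt=4, r=3 — ok
T0 CAS — after: cnt=4, r=3 — retry
T2 CAS — after: cnt=4, r=3 — retry
T1 LOAD — after: cnt=4, r=4 — load
T1 CAS — after: cnt=5, r=4 — ok
T2 LOAD — after: cnt=5, r=5 — load
T1 LOAD — after: cnt=5, r=5 — load
T1 CAS — after: cnt=6, r=5 — ok
T1 LOAD — after: cnt=6, r=6 — load
T1 CAS — after: cnt=7, r=6 — ok
T2 CAS — after: cnt=7, r=5 — retry
T2 LOAD — after: cnt=7, r=7 — load
T2 CAS — after: cnt=8, r=7 — ok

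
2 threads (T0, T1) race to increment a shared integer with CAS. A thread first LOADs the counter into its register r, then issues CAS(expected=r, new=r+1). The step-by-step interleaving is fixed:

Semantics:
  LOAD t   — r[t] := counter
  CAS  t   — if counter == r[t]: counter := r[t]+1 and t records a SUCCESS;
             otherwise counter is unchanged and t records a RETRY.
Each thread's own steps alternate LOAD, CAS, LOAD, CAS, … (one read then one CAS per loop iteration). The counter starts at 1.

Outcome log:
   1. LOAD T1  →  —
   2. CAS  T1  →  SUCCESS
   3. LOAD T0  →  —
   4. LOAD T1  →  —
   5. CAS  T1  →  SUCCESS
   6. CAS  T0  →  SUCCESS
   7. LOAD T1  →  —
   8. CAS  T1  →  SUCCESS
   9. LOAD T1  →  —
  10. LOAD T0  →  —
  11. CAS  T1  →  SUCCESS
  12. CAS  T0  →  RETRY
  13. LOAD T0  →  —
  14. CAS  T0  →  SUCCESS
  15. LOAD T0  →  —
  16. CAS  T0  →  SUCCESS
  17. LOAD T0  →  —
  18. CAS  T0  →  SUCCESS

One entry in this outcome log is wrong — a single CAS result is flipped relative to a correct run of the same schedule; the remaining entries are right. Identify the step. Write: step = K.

step = 6

Re-executing:
1. LOAD T1 → mem=1 r[T1]=1 [LOAD]
2. CAS T1 → mem=2 r[T1]=1 [OK]
3. LOAD T0 → mem=2 r[T0]=2 [LOAD]
4. LOAD T1 → mem=2 r[T1]=2 [LOAD]
5. CAS T1 → mem=3 r[T1]=2 [OK]
6. CAS T0 → mem=3 r[T0]=2 [RETRY]
7. LOAD T1 → mem=3 r[T1]=3 [LOAD]
8. CAS T1 → mem=4 r[T1]=3 [OK]
9. LOAD T1 → mem=4 r[T1]=4 [LOAD]
10. LOAD T0 → mem=4 r[T0]=4 [LOAD]
11. CAS T1 → mem=5 r[T1]=4 [OK]
12. CAS T0 → mem=5 r[T0]=4 [RETRY]
13. LOAD T0 → mem=5 r[T0]=5 [LOAD]
14. CAS T0 → mem=6 r[T0]=5 [OK]
15. LOAD T0 → mem=6 r[T0]=6 [LOAD]
16. CAS T0 → mem=7 r[T0]=6 [OK]
17. LOAD T0 → mem=7 r[T0]=7 [LOAD]
18. CAS T0 → mem=8 r[T0]=7 [OK]
Flip is step 6.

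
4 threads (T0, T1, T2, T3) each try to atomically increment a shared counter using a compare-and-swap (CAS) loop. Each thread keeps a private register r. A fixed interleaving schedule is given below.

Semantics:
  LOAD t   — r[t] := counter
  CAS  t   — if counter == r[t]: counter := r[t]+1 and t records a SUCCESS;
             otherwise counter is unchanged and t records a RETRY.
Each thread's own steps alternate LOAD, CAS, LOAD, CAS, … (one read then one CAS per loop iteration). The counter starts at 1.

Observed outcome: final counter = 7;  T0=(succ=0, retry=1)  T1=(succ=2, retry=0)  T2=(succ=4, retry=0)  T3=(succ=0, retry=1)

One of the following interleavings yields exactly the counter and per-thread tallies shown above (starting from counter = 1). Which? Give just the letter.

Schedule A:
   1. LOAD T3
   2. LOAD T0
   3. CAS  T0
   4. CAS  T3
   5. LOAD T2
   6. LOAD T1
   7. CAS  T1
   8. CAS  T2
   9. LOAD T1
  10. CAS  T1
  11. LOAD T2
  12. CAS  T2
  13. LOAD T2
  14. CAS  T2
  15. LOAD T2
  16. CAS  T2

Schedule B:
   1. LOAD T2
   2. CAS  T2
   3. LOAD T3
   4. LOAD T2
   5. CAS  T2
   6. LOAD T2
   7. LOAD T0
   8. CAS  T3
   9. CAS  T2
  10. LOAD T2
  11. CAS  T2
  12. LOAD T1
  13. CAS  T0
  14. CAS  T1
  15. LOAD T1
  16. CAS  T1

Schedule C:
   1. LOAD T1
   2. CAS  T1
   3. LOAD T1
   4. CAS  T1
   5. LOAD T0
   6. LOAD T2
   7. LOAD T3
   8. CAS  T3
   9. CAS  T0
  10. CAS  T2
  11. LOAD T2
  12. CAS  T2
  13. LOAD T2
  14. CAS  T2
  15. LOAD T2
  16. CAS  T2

Simulating candidate B:
   1) LOAD T2:  M=1  r_T2=1
   2) CAS  T2:  M=2  r_T2=1 ✓
   3) LOAD T3:  M=2  r_T3=2
   4) LOAD T2:  M=2  r_T2=2
   5) CAS  T2:  M=3  r_T2=2 ✓
   6) LOAD T2:  M=3  r_T2=3
   7) LOAD T0:  M=3  r_T0=3
   8) CAS  T3:  M=3  r_T3=2 ✗
   9) CAS  T2:  M=4  r_T2=3 ✓
  10) LOAD T2:  M=4  r_T2=4
  11) CAS  T2:  M=5  r_T2=4 ✓
  12) LOAD T1:  M=5  r_T1=5
  13) CAS  T0:  M=5  r_T0=3 ✗
  14) CAS  T1:  M=6  r_T1=5 ✓
  15) LOAD T1:  M=6  r_T1=6
  16) CAS  T1:  M=7  r_T1=6 ✓

B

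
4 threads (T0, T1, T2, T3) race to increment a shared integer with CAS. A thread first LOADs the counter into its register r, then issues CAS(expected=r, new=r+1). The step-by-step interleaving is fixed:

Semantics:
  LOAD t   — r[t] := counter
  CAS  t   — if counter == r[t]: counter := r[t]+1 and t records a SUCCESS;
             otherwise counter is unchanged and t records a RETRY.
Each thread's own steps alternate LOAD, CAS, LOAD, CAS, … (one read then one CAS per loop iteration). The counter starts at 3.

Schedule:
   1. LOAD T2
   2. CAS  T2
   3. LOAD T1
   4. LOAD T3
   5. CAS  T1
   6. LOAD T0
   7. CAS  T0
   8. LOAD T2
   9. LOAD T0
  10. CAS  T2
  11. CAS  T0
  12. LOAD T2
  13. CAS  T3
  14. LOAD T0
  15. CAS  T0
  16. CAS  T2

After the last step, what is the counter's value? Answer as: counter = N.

counter = 8

   1) LOAD T2:  M=3  r_T2=3
   2) CAS  T2:  M=4  r_T2=3 ✓
   3) LOAD T1:  M=4  r_T1=4
   4) LOAD T3:  M=4  r_T3=4
   5) CAS  T1:  M=5  r_T1=4 ✓
   6) LOAD T0:  M=5  r_T0=5
   7) CAS  T0:  M=6  r_T0=5 ✓
   8) LOAD T2:  M=6  r_T2=6
   9) LOAD T0:  M=6  r_T0=6
  10) CAS  T2:  M=7  r_T2=6 ✓
  11) CAS  T0:  M=7  r_T0=6 ✗
  12) LOAD T2:  M=7  r_T2=7
  13) CAS  T3:  M=7  r_T3=4 ✗
  14) LOAD T0:  M=7  r_T0=7
  15) CAS  T0:  M=8  r_T0=7 ✓
  16) CAS  T2:  M=8  r_T2=7 ✗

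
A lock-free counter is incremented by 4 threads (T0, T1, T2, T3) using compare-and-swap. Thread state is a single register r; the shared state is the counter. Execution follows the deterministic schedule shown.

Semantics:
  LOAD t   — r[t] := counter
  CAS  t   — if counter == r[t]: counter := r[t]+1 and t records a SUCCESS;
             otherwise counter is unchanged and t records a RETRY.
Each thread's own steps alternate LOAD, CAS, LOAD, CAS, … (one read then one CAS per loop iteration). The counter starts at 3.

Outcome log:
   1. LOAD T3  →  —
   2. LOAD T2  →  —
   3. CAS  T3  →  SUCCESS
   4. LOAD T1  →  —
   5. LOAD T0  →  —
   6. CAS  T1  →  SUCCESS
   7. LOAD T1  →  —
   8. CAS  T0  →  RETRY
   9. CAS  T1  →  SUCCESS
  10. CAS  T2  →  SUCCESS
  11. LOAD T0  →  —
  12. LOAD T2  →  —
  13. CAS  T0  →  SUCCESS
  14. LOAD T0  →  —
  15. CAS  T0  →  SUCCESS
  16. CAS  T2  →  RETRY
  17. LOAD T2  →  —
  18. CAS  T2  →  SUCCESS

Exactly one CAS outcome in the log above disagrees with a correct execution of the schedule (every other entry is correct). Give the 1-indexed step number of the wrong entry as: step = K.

Re-executing:
#1 T3 reads 3
#2 T2 reads 3
#3 T3 CAS(3→4) writes; counter now 4
#4 T1 reads 4
#5 T0 reads 4
#6 T1 CAS(4→5) writes; counter now 5
#7 T1 reads 5
#8 T0 CAS(4→5) fails; counter now 5
#9 T1 CAS(5→6) writes; counter now 6
#10 T2 CAS(3→4) fails; counter now 6
#11 T0 reads 6
#12 T2 reads 6
#13 T0 CAS(6→7) writes; counter now 7
#14 T0 reads 7
#15 T0 CAS(7→8) writes; counter now 8
#16 T2 CAS(6→7) fails; counter now 8
#17 T2 reads 8
#18 T2 CAS(8→9) writes; counter now 9
Flip is step 10.

step = 10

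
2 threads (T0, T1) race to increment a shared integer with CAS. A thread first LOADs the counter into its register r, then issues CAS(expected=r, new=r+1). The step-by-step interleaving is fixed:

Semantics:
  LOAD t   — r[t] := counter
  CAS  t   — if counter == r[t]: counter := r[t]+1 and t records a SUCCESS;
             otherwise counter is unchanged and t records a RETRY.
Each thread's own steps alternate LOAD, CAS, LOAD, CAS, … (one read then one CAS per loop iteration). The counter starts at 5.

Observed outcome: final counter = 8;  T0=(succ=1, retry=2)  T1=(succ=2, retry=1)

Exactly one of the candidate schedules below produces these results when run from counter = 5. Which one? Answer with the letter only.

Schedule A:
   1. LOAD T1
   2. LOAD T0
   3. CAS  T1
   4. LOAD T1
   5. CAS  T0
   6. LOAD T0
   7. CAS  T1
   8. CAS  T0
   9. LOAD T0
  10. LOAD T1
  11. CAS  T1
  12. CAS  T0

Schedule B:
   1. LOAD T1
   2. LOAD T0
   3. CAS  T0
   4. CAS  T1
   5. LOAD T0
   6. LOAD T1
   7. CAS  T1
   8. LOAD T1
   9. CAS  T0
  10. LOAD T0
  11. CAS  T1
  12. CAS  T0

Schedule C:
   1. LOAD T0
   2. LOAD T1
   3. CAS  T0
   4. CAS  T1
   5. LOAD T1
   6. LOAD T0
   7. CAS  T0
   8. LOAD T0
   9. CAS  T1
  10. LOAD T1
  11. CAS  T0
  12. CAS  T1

Simulating candidate B:
T1 LOAD — after: cnt=5, r=5 — load
T0 LOAD — after: cnt=5, r=5 — load
T0 CAS — after: cnt=6, r=5 — ok
T1 CAS — after: cnt=6, r=5 — retry
T0 LOAD — after: cnt=6, r=6 — load
T1 LOAD — after: cnt=6, r=6 — load
T1 CAS — after: cnt=7, r=6 — ok
T1 LOAD — after: cnt=7, r=7 — load
T0 CAS — after: cnt=7, r=6 — retry
T0 LOAD — after: cnt=7, r=7 — load
T1 CAS — after: cnt=8, r=7 — ok
T0 CAS — after: cnt=8, r=7 — retry

B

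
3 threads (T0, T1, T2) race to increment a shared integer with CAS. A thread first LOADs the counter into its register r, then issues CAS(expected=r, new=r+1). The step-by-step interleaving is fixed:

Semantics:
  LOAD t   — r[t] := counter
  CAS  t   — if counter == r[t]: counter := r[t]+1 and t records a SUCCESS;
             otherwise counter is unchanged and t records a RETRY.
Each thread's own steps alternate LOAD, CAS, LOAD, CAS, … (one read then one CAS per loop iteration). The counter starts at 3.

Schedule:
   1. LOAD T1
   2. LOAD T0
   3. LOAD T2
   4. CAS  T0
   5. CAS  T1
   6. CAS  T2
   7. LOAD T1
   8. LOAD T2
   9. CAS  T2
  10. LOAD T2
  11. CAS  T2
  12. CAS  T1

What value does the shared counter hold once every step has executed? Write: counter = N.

step 1: T1 LOAD ⇒ load; ctr=3 reg=3
step 2: T0 LOAD ⇒ load; ctr=3 reg=3
step 3: T2 LOAD ⇒ load; ctr=3 reg=3
step 4: T0 CAS ⇒ ok; ctr=4 reg=3
step 5: T1 CAS ⇒ retry; ctr=4 reg=3
step 6: T2 CAS ⇒ retry; ctr=4 reg=3
step 7: T1 LOAD ⇒ load; ctr=4 reg=4
step 8: T2 LOAD ⇒ load; ctr=4 reg=4
step 9: T2 CAS ⇒ ok; ctr=5 reg=4
step 10: T2 LOAD ⇒ load; ctr=5 reg=5
step 11: T2 CAS ⇒ ok; ctr=6 reg=5
step 12: T1 CAS ⇒ retry; ctr=6 reg=4

counter = 6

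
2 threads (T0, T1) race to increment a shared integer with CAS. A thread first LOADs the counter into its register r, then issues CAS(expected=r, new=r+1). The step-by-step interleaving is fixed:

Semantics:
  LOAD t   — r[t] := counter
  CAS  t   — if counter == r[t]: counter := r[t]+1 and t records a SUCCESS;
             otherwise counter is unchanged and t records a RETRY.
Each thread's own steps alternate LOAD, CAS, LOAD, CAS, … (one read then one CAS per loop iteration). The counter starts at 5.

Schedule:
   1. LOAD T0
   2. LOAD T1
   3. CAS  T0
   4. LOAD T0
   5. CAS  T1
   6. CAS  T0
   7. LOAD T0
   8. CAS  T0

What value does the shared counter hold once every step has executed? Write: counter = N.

counter = 8

#1 T0 reads 5
#2 T1 reads 5
#3 T0 CAS(5→6) writes; counter now 6
#4 T0 reads 6
#5 T1 CAS(5→6) fails; counter now 6
#6 T0 CAS(6→7) writes; counter now 7
#7 T0 reads 7
#8 T0 CAS(7→8) writes; counter now 8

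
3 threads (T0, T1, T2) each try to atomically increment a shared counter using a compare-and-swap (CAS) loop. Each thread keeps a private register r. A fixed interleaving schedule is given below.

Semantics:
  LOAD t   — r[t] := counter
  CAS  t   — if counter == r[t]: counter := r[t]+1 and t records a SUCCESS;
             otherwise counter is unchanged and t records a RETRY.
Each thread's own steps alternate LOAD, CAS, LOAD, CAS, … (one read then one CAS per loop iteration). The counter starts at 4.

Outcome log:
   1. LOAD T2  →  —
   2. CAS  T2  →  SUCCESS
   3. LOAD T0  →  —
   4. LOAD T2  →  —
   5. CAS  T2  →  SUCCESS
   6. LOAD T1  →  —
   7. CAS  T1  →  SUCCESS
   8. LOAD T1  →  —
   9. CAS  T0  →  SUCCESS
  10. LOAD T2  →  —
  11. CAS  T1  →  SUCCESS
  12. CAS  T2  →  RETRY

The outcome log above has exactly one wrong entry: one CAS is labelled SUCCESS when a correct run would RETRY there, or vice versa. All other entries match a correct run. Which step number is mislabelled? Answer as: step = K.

Correct run:
T2 LOAD — after: cnt=4, r=4 — load
T2 CAS — after: cnt=5, r=4 — ok
T0 LOAD — after: cnt=5, r=5 — load
T2 LOAD — after: cnt=5, r=5 — load
T2 CAS — after: cnt=6, r=5 — ok
T1 LOAD — after: cnt=6, r=6 — load
T1 CAS — after: cnt=7, r=6 — ok
T1 LOAD — after: cnt=7, r=7 — load
T0 CAS — after: cnt=7, r=5 — retry
T2 LOAD — after: cnt=7, r=7 — load
T1 CAS — after: cnt=8, r=7 — ok
T2 CAS — after: cnt=8, r=7 — retry
Flip is step 9.

step = 9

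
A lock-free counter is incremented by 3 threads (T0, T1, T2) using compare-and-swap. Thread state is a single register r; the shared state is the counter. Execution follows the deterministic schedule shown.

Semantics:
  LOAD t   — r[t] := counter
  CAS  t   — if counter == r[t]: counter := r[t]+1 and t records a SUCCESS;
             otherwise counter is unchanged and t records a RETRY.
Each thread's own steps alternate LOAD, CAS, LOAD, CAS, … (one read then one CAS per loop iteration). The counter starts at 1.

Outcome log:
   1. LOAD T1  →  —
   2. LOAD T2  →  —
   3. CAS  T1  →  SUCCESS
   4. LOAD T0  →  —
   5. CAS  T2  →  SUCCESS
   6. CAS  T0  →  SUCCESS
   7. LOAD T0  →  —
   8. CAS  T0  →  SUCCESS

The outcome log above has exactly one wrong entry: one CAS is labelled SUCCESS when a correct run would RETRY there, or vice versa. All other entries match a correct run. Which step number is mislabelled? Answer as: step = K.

Re-executing:
1. LOAD T1 → mem=1 r[T1]=1 [LOAD]
2. LOAD T2 → mem=1 r[T2]=1 [LOAD]
3. CAS T1 → mem=2 r[T1]=1 [OK]
4. LOAD T0 → mem=2 r[T0]=2 [LOAD]
5. CAS T2 → mem=2 r[T2]=1 [RETRY]
6. CAS T0 → mem=3 r[T0]=2 [OK]
7. LOAD T0 → mem=3 r[T0]=3 [LOAD]
8. CAS T0 → mem=4 r[T0]=3 [OK]
Mismatch at 5.

step = 5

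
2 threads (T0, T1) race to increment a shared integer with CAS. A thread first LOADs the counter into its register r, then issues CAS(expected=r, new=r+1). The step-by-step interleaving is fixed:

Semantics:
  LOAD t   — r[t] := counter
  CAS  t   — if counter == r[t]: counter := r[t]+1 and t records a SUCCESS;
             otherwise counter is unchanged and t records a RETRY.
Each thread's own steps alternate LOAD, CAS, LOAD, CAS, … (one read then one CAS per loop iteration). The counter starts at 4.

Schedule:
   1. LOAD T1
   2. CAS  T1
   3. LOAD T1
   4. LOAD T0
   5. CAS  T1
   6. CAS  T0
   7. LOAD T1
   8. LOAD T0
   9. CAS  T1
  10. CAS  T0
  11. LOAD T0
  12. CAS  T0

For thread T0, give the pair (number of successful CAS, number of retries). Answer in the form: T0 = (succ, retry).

[1] T1.load  rd  (counter 4, T1.r 4)
[2] T1.cas  hit  (counter 5, T1.r 4)
[3] T1.load  rd  (counter 5, T1.r 5)
[4] T0.load  rd  (counter 5, T0.r 5)
[5] T1.cas  hit  (counter 6, T1.r 5)
[6] T0.cas  miss  (counter 6, T0.r 5)
[7] T1.load  rd  (counter 6, T1.r 6)
[8] T0.load  rd  (counter 6, T0.r 6)
[9] T1.cas  hit  (counter 7, T1.r 6)
[10] T0.cas  miss  (counter 7, T0.r 6)
[11] T0.load  rd  (counter 7, T0.r 7)
[12] T0.cas  hit  (counter 8, T0.r 7)

T0 = (1, 2)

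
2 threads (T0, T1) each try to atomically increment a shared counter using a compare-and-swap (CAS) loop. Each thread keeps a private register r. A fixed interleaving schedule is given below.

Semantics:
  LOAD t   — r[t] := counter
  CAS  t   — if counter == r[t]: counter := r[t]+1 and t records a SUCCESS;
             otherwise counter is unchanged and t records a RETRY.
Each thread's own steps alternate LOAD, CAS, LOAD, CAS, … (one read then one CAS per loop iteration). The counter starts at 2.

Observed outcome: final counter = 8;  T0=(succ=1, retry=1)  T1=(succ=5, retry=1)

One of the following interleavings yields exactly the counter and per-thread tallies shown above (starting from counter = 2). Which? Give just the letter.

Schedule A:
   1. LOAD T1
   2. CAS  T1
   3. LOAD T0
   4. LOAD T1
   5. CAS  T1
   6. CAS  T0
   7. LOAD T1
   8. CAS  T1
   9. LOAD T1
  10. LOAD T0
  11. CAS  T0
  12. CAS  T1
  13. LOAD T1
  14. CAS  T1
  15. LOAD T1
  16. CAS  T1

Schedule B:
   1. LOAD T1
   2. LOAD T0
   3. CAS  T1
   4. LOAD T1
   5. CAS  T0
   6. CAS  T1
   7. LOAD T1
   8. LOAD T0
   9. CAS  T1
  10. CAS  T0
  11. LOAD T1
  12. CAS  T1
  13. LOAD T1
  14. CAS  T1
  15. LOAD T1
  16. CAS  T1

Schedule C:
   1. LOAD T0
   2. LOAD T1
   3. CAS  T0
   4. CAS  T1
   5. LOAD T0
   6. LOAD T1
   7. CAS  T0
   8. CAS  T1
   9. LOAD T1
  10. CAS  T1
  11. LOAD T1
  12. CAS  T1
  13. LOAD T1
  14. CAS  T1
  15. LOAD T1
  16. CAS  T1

Tracing schedule A:
step 1: T1 LOAD ⇒ load; ctr=2 reg=2
step 2: T1 CAS ⇒ ok; ctr=3 reg=2
step 3: T0 LOAD ⇒ load; ctr=3 reg=3
step 4: T1 LOAD ⇒ load; ctr=3 reg=3
step 5: T1 CAS ⇒ ok; ctr=4 reg=3
step 6: T0 CAS ⇒ retry; ctr=4 reg=3
step 7: T1 LOAD ⇒ load; ctr=4 reg=4
step 8: T1 CAS ⇒ ok; ctr=5 reg=4
step 9: T1 LOAD ⇒ load; ctr=5 reg=5
step 10: T0 LOAD ⇒ load; ctr=5 reg=5
step 11: T0 CAS ⇒ ok; ctr=6 reg=5
step 12: T1 CAS ⇒ retry; ctr=6 reg=5
step 13: T1 LOAD ⇒ load; ctr=6 reg=6
step 14: T1 CAS ⇒ ok; ctr=7 reg=6
step 15: T1 LOAD ⇒ load; ctr=7 reg=7
step 16: T1 CAS ⇒ ok; ctr=8 reg=7

A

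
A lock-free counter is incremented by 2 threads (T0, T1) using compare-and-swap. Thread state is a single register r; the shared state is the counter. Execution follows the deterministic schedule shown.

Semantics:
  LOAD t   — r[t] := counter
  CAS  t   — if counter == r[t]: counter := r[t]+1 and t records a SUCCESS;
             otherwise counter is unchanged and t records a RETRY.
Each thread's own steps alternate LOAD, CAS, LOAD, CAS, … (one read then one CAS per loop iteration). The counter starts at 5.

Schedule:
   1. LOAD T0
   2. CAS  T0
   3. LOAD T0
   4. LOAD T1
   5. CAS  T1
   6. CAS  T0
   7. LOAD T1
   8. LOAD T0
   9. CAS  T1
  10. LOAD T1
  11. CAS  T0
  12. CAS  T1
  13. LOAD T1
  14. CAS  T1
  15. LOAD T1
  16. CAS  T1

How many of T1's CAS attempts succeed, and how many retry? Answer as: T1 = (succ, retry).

T1 = (5, 0)

step 1: T0 LOAD ⇒ load; ctr=5 reg=5
step 2: T0 CAS ⇒ ok; ctr=6 reg=5
step 3: T0 LOAD ⇒ load; ctr=6 reg=6
step 4: T1 LOAD ⇒ load; ctr=6 reg=6
step 5: T1 CAS ⇒ ok; ctr=7 reg=6
step 6: T0 CAS ⇒ retry; ctr=7 reg=6
step 7: T1 LOAD ⇒ load; ctr=7 reg=7
step 8: T0 LOAD ⇒ load; ctr=7 reg=7
step 9: T1 CAS ⇒ ok; ctr=8 reg=7
step 10: T1 LOAD ⇒ load; ctr=8 reg=8
step 11: T0 CAS ⇒ retry; ctr=8 reg=7
step 12: T1 CAS ⇒ ok; ctr=9 reg=8
step 13: T1 LOAD ⇒ load; ctr=9 reg=9
step 14: T1 CAS ⇒ ok; ctr=10 reg=9
step 15: T1 LOAD ⇒ load; ctr=10 reg=10
step 16: T1 CAS ⇒ ok; ctr=11 reg=10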